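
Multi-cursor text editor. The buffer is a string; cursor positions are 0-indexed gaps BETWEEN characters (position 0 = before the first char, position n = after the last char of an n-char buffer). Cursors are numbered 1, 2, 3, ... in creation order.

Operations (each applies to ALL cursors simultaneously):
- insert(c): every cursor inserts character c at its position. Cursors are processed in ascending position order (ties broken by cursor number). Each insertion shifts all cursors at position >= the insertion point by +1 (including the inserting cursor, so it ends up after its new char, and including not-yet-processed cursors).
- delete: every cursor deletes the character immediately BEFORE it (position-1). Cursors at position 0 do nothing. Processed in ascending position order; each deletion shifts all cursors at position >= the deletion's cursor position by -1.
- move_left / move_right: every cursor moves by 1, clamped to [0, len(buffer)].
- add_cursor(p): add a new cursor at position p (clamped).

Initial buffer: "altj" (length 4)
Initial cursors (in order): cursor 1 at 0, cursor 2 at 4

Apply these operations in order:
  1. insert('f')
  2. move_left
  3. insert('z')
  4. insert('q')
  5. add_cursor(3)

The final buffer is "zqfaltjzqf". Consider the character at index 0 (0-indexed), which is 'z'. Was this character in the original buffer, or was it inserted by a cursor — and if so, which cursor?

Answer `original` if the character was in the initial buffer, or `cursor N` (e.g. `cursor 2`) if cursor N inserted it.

Answer: cursor 1

Derivation:
After op 1 (insert('f')): buffer="faltjf" (len 6), cursors c1@1 c2@6, authorship 1....2
After op 2 (move_left): buffer="faltjf" (len 6), cursors c1@0 c2@5, authorship 1....2
After op 3 (insert('z')): buffer="zfaltjzf" (len 8), cursors c1@1 c2@7, authorship 11....22
After op 4 (insert('q')): buffer="zqfaltjzqf" (len 10), cursors c1@2 c2@9, authorship 111....222
After op 5 (add_cursor(3)): buffer="zqfaltjzqf" (len 10), cursors c1@2 c3@3 c2@9, authorship 111....222
Authorship (.=original, N=cursor N): 1 1 1 . . . . 2 2 2
Index 0: author = 1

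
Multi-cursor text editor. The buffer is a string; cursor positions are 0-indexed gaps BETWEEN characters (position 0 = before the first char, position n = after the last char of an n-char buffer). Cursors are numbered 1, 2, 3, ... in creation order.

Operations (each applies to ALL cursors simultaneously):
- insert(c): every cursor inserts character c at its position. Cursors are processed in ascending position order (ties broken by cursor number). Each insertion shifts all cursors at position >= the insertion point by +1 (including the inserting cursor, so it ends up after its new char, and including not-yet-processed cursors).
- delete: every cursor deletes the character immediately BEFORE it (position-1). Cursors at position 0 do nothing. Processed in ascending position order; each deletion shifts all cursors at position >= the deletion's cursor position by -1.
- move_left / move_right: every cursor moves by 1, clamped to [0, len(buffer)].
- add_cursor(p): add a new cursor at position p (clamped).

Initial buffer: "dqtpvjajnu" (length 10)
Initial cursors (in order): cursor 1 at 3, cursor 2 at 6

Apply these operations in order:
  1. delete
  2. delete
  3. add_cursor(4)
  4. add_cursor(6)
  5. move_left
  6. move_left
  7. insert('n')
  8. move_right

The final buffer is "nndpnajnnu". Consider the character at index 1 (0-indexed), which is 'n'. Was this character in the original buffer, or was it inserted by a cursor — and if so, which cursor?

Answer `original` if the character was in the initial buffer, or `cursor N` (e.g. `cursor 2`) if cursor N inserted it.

After op 1 (delete): buffer="dqpvajnu" (len 8), cursors c1@2 c2@4, authorship ........
After op 2 (delete): buffer="dpajnu" (len 6), cursors c1@1 c2@2, authorship ......
After op 3 (add_cursor(4)): buffer="dpajnu" (len 6), cursors c1@1 c2@2 c3@4, authorship ......
After op 4 (add_cursor(6)): buffer="dpajnu" (len 6), cursors c1@1 c2@2 c3@4 c4@6, authorship ......
After op 5 (move_left): buffer="dpajnu" (len 6), cursors c1@0 c2@1 c3@3 c4@5, authorship ......
After op 6 (move_left): buffer="dpajnu" (len 6), cursors c1@0 c2@0 c3@2 c4@4, authorship ......
After op 7 (insert('n')): buffer="nndpnajnnu" (len 10), cursors c1@2 c2@2 c3@5 c4@8, authorship 12..3..4..
After op 8 (move_right): buffer="nndpnajnnu" (len 10), cursors c1@3 c2@3 c3@6 c4@9, authorship 12..3..4..
Authorship (.=original, N=cursor N): 1 2 . . 3 . . 4 . .
Index 1: author = 2

Answer: cursor 2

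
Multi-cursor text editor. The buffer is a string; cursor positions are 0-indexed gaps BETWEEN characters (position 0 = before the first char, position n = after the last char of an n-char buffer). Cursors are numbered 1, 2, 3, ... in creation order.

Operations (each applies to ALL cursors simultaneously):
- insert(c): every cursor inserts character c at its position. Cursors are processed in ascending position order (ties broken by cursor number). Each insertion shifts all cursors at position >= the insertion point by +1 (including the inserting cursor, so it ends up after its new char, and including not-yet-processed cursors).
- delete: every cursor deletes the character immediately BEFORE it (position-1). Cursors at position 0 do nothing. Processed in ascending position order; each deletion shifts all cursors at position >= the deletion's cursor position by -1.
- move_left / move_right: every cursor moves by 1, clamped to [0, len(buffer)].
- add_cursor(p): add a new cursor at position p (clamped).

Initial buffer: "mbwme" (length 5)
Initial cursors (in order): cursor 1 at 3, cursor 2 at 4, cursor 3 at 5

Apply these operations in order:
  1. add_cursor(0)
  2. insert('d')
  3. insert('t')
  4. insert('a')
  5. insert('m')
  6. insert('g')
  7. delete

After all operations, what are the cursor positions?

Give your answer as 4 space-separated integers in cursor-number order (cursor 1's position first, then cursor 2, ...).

After op 1 (add_cursor(0)): buffer="mbwme" (len 5), cursors c4@0 c1@3 c2@4 c3@5, authorship .....
After op 2 (insert('d')): buffer="dmbwdmded" (len 9), cursors c4@1 c1@5 c2@7 c3@9, authorship 4...1.2.3
After op 3 (insert('t')): buffer="dtmbwdtmdtedt" (len 13), cursors c4@2 c1@7 c2@10 c3@13, authorship 44...11.22.33
After op 4 (insert('a')): buffer="dtambwdtamdtaedta" (len 17), cursors c4@3 c1@9 c2@13 c3@17, authorship 444...111.222.333
After op 5 (insert('m')): buffer="dtammbwdtammdtamedtam" (len 21), cursors c4@4 c1@11 c2@16 c3@21, authorship 4444...1111.2222.3333
After op 6 (insert('g')): buffer="dtamgmbwdtamgmdtamgedtamg" (len 25), cursors c4@5 c1@13 c2@19 c3@25, authorship 44444...11111.22222.33333
After op 7 (delete): buffer="dtammbwdtammdtamedtam" (len 21), cursors c4@4 c1@11 c2@16 c3@21, authorship 4444...1111.2222.3333

Answer: 11 16 21 4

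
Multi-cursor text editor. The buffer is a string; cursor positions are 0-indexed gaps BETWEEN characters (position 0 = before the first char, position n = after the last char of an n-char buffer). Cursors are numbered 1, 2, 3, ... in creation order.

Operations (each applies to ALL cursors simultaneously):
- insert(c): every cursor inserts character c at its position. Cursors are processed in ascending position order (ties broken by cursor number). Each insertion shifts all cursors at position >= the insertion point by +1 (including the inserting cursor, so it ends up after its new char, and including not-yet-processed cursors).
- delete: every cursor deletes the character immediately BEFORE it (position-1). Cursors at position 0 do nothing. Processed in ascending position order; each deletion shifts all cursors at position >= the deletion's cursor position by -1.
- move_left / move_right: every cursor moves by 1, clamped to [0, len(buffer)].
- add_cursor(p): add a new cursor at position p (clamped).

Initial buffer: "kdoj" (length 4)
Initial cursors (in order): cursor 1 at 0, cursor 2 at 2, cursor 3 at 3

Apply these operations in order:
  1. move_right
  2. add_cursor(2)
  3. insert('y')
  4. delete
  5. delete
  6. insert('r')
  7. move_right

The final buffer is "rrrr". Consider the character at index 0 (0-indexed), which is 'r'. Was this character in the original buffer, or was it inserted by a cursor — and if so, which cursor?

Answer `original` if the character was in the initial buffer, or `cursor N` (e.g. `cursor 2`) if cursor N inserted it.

After op 1 (move_right): buffer="kdoj" (len 4), cursors c1@1 c2@3 c3@4, authorship ....
After op 2 (add_cursor(2)): buffer="kdoj" (len 4), cursors c1@1 c4@2 c2@3 c3@4, authorship ....
After op 3 (insert('y')): buffer="kydyoyjy" (len 8), cursors c1@2 c4@4 c2@6 c3@8, authorship .1.4.2.3
After op 4 (delete): buffer="kdoj" (len 4), cursors c1@1 c4@2 c2@3 c3@4, authorship ....
After op 5 (delete): buffer="" (len 0), cursors c1@0 c2@0 c3@0 c4@0, authorship 
After op 6 (insert('r')): buffer="rrrr" (len 4), cursors c1@4 c2@4 c3@4 c4@4, authorship 1234
After op 7 (move_right): buffer="rrrr" (len 4), cursors c1@4 c2@4 c3@4 c4@4, authorship 1234
Authorship (.=original, N=cursor N): 1 2 3 4
Index 0: author = 1

Answer: cursor 1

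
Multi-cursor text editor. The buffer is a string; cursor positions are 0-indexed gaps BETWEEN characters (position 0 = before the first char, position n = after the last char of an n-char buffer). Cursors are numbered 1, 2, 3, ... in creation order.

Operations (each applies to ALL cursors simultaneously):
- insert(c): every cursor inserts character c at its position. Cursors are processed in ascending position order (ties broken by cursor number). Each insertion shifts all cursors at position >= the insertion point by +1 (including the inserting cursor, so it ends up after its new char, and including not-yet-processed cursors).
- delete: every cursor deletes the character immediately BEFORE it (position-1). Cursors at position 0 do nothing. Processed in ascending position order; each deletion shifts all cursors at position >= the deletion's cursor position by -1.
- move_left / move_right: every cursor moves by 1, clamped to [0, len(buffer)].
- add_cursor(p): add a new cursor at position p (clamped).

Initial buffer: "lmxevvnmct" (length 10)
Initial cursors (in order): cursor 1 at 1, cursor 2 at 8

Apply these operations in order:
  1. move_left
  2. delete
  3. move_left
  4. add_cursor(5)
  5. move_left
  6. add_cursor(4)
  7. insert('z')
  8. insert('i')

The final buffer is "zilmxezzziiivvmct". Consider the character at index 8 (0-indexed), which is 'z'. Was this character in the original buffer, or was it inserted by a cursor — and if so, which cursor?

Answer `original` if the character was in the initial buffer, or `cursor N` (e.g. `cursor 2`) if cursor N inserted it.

After op 1 (move_left): buffer="lmxevvnmct" (len 10), cursors c1@0 c2@7, authorship ..........
After op 2 (delete): buffer="lmxevvmct" (len 9), cursors c1@0 c2@6, authorship .........
After op 3 (move_left): buffer="lmxevvmct" (len 9), cursors c1@0 c2@5, authorship .........
After op 4 (add_cursor(5)): buffer="lmxevvmct" (len 9), cursors c1@0 c2@5 c3@5, authorship .........
After op 5 (move_left): buffer="lmxevvmct" (len 9), cursors c1@0 c2@4 c3@4, authorship .........
After op 6 (add_cursor(4)): buffer="lmxevvmct" (len 9), cursors c1@0 c2@4 c3@4 c4@4, authorship .........
After op 7 (insert('z')): buffer="zlmxezzzvvmct" (len 13), cursors c1@1 c2@8 c3@8 c4@8, authorship 1....234.....
After op 8 (insert('i')): buffer="zilmxezzziiivvmct" (len 17), cursors c1@2 c2@12 c3@12 c4@12, authorship 11....234234.....
Authorship (.=original, N=cursor N): 1 1 . . . . 2 3 4 2 3 4 . . . . .
Index 8: author = 4

Answer: cursor 4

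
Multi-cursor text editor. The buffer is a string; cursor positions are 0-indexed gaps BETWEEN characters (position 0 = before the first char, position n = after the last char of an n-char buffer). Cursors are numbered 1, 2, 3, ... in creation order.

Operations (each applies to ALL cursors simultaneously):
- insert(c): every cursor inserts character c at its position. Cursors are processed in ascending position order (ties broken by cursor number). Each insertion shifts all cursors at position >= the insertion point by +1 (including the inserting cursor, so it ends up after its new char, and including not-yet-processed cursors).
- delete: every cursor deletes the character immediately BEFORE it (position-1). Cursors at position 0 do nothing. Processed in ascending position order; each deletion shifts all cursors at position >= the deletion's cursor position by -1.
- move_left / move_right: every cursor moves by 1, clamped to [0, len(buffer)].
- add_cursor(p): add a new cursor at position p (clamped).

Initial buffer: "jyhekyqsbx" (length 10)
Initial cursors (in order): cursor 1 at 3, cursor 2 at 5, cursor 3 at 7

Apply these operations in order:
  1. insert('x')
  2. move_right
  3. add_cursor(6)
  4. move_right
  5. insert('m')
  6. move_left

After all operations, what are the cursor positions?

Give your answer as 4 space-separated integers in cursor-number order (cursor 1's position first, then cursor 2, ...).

Answer: 6 11 15 8

Derivation:
After op 1 (insert('x')): buffer="jyhxekxyqxsbx" (len 13), cursors c1@4 c2@7 c3@10, authorship ...1..2..3...
After op 2 (move_right): buffer="jyhxekxyqxsbx" (len 13), cursors c1@5 c2@8 c3@11, authorship ...1..2..3...
After op 3 (add_cursor(6)): buffer="jyhxekxyqxsbx" (len 13), cursors c1@5 c4@6 c2@8 c3@11, authorship ...1..2..3...
After op 4 (move_right): buffer="jyhxekxyqxsbx" (len 13), cursors c1@6 c4@7 c2@9 c3@12, authorship ...1..2..3...
After op 5 (insert('m')): buffer="jyhxekmxmyqmxsbmx" (len 17), cursors c1@7 c4@9 c2@12 c3@16, authorship ...1..124..23..3.
After op 6 (move_left): buffer="jyhxekmxmyqmxsbmx" (len 17), cursors c1@6 c4@8 c2@11 c3@15, authorship ...1..124..23..3.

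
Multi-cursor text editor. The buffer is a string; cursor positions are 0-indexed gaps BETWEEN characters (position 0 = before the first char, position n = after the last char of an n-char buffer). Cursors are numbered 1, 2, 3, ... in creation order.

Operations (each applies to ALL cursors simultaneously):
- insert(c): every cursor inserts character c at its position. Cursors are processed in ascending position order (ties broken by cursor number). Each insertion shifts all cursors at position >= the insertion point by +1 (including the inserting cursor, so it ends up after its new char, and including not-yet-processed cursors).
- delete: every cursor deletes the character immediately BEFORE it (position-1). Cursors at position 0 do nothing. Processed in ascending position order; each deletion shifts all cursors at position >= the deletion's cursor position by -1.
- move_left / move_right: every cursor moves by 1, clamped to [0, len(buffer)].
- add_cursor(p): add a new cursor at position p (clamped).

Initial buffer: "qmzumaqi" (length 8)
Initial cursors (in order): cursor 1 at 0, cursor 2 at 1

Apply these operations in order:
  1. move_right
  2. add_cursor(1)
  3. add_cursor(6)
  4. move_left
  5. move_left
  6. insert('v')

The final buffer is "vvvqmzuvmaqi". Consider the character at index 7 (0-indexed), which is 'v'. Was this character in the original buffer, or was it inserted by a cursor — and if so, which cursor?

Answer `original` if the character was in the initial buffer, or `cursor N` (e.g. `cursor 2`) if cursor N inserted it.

After op 1 (move_right): buffer="qmzumaqi" (len 8), cursors c1@1 c2@2, authorship ........
After op 2 (add_cursor(1)): buffer="qmzumaqi" (len 8), cursors c1@1 c3@1 c2@2, authorship ........
After op 3 (add_cursor(6)): buffer="qmzumaqi" (len 8), cursors c1@1 c3@1 c2@2 c4@6, authorship ........
After op 4 (move_left): buffer="qmzumaqi" (len 8), cursors c1@0 c3@0 c2@1 c4@5, authorship ........
After op 5 (move_left): buffer="qmzumaqi" (len 8), cursors c1@0 c2@0 c3@0 c4@4, authorship ........
After op 6 (insert('v')): buffer="vvvqmzuvmaqi" (len 12), cursors c1@3 c2@3 c3@3 c4@8, authorship 123....4....
Authorship (.=original, N=cursor N): 1 2 3 . . . . 4 . . . .
Index 7: author = 4

Answer: cursor 4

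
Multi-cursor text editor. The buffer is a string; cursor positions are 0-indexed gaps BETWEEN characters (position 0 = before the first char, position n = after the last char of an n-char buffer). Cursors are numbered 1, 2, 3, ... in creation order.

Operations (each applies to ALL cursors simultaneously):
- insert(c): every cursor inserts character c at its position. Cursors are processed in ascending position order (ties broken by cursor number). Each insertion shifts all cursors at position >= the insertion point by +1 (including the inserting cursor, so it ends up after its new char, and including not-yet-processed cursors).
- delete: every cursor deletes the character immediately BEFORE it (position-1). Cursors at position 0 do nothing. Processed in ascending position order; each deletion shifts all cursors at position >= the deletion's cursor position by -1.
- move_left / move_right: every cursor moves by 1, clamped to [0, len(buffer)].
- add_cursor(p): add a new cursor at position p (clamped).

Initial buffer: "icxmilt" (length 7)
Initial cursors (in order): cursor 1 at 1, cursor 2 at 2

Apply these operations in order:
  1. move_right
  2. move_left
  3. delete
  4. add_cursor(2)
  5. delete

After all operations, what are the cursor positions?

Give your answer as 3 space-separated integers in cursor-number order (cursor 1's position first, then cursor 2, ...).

After op 1 (move_right): buffer="icxmilt" (len 7), cursors c1@2 c2@3, authorship .......
After op 2 (move_left): buffer="icxmilt" (len 7), cursors c1@1 c2@2, authorship .......
After op 3 (delete): buffer="xmilt" (len 5), cursors c1@0 c2@0, authorship .....
After op 4 (add_cursor(2)): buffer="xmilt" (len 5), cursors c1@0 c2@0 c3@2, authorship .....
After op 5 (delete): buffer="xilt" (len 4), cursors c1@0 c2@0 c3@1, authorship ....

Answer: 0 0 1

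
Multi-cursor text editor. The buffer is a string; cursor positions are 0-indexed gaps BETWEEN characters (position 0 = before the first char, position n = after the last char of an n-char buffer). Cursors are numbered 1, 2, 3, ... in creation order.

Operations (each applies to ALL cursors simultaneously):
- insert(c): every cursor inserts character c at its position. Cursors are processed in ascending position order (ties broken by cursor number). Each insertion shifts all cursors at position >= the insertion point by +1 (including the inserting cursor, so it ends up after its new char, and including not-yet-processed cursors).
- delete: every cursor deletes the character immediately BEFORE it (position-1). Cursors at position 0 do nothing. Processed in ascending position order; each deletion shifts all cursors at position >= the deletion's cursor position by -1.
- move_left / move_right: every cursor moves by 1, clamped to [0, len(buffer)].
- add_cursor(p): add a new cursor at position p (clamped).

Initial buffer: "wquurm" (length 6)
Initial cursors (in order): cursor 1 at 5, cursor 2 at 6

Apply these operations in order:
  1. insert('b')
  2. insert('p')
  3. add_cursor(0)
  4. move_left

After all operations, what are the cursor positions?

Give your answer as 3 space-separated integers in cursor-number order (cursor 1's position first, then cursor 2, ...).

Answer: 6 9 0

Derivation:
After op 1 (insert('b')): buffer="wquurbmb" (len 8), cursors c1@6 c2@8, authorship .....1.2
After op 2 (insert('p')): buffer="wquurbpmbp" (len 10), cursors c1@7 c2@10, authorship .....11.22
After op 3 (add_cursor(0)): buffer="wquurbpmbp" (len 10), cursors c3@0 c1@7 c2@10, authorship .....11.22
After op 4 (move_left): buffer="wquurbpmbp" (len 10), cursors c3@0 c1@6 c2@9, authorship .....11.22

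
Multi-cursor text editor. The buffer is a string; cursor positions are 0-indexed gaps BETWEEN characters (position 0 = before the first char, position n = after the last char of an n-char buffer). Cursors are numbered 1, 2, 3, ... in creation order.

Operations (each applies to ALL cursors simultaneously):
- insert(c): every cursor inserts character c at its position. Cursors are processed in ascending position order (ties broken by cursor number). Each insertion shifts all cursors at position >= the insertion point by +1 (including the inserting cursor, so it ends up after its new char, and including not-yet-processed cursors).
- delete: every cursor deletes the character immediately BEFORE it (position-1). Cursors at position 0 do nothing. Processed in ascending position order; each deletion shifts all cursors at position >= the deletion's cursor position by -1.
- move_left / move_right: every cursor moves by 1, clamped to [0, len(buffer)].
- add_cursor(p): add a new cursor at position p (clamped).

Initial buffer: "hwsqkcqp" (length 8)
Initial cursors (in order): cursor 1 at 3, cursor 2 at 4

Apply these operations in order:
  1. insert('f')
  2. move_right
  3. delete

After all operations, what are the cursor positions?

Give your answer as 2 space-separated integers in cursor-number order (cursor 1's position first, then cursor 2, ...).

After op 1 (insert('f')): buffer="hwsfqfkcqp" (len 10), cursors c1@4 c2@6, authorship ...1.2....
After op 2 (move_right): buffer="hwsfqfkcqp" (len 10), cursors c1@5 c2@7, authorship ...1.2....
After op 3 (delete): buffer="hwsffcqp" (len 8), cursors c1@4 c2@5, authorship ...12...

Answer: 4 5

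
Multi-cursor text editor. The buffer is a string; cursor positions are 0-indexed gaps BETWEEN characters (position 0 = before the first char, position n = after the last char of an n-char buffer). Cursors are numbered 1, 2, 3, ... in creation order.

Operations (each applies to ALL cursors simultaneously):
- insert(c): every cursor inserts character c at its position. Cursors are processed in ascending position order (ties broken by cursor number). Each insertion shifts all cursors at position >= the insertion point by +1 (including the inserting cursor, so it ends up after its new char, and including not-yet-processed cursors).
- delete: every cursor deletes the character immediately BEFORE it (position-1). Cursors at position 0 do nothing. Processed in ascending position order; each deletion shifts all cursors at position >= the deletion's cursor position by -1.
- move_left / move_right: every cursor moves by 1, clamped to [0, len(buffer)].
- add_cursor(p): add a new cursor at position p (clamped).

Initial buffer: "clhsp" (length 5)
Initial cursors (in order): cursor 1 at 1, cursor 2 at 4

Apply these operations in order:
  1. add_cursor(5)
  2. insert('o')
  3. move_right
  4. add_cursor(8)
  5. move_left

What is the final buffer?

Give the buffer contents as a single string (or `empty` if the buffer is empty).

Answer: colhsopo

Derivation:
After op 1 (add_cursor(5)): buffer="clhsp" (len 5), cursors c1@1 c2@4 c3@5, authorship .....
After op 2 (insert('o')): buffer="colhsopo" (len 8), cursors c1@2 c2@6 c3@8, authorship .1...2.3
After op 3 (move_right): buffer="colhsopo" (len 8), cursors c1@3 c2@7 c3@8, authorship .1...2.3
After op 4 (add_cursor(8)): buffer="colhsopo" (len 8), cursors c1@3 c2@7 c3@8 c4@8, authorship .1...2.3
After op 5 (move_left): buffer="colhsopo" (len 8), cursors c1@2 c2@6 c3@7 c4@7, authorship .1...2.3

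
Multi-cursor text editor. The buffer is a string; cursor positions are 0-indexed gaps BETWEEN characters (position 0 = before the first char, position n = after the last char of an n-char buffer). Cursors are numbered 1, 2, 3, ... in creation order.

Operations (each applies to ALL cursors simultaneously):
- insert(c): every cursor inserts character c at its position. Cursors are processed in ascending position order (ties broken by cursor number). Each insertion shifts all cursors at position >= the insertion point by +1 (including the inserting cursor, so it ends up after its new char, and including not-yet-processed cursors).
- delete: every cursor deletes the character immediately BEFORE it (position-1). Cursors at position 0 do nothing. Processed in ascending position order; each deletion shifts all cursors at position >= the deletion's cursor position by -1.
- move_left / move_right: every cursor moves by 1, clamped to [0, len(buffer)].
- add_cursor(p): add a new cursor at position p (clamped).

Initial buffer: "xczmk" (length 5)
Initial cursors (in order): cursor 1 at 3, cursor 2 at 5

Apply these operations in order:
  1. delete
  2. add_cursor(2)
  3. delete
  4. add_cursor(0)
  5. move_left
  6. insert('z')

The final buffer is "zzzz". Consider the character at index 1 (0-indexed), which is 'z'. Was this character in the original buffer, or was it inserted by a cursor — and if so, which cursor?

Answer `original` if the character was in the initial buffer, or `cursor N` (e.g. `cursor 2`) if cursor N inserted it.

After op 1 (delete): buffer="xcm" (len 3), cursors c1@2 c2@3, authorship ...
After op 2 (add_cursor(2)): buffer="xcm" (len 3), cursors c1@2 c3@2 c2@3, authorship ...
After op 3 (delete): buffer="" (len 0), cursors c1@0 c2@0 c3@0, authorship 
After op 4 (add_cursor(0)): buffer="" (len 0), cursors c1@0 c2@0 c3@0 c4@0, authorship 
After op 5 (move_left): buffer="" (len 0), cursors c1@0 c2@0 c3@0 c4@0, authorship 
After op 6 (insert('z')): buffer="zzzz" (len 4), cursors c1@4 c2@4 c3@4 c4@4, authorship 1234
Authorship (.=original, N=cursor N): 1 2 3 4
Index 1: author = 2

Answer: cursor 2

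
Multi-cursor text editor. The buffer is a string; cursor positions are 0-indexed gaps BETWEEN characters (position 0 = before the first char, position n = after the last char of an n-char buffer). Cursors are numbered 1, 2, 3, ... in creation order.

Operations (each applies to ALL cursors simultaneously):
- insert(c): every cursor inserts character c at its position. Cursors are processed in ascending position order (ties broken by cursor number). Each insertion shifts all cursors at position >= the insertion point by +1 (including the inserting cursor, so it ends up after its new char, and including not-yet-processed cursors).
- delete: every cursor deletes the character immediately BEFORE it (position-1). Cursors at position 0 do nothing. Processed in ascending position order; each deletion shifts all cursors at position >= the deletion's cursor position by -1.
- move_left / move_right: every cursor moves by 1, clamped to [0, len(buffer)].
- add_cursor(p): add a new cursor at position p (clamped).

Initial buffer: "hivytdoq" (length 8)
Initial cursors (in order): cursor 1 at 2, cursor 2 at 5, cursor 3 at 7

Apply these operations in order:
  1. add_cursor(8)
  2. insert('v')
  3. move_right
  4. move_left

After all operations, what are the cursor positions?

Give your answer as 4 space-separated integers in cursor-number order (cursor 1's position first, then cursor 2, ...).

Answer: 3 7 10 11

Derivation:
After op 1 (add_cursor(8)): buffer="hivytdoq" (len 8), cursors c1@2 c2@5 c3@7 c4@8, authorship ........
After op 2 (insert('v')): buffer="hivvytvdovqv" (len 12), cursors c1@3 c2@7 c3@10 c4@12, authorship ..1...2..3.4
After op 3 (move_right): buffer="hivvytvdovqv" (len 12), cursors c1@4 c2@8 c3@11 c4@12, authorship ..1...2..3.4
After op 4 (move_left): buffer="hivvytvdovqv" (len 12), cursors c1@3 c2@7 c3@10 c4@11, authorship ..1...2..3.4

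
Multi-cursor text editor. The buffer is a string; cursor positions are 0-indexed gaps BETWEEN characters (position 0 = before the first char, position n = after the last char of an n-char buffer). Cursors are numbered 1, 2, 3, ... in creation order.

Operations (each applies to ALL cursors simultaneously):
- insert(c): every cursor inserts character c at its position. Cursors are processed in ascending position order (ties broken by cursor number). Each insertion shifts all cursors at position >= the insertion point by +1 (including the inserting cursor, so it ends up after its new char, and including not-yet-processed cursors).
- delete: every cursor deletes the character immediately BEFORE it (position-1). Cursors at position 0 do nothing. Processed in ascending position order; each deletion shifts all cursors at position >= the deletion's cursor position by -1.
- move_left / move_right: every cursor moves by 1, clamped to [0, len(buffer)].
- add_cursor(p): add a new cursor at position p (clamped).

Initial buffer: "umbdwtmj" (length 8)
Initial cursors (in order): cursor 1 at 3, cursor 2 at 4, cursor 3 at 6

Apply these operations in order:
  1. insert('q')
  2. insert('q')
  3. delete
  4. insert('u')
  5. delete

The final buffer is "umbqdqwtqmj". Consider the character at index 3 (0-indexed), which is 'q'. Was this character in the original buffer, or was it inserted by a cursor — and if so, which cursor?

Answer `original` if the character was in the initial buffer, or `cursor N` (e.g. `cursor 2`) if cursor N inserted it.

Answer: cursor 1

Derivation:
After op 1 (insert('q')): buffer="umbqdqwtqmj" (len 11), cursors c1@4 c2@6 c3@9, authorship ...1.2..3..
After op 2 (insert('q')): buffer="umbqqdqqwtqqmj" (len 14), cursors c1@5 c2@8 c3@12, authorship ...11.22..33..
After op 3 (delete): buffer="umbqdqwtqmj" (len 11), cursors c1@4 c2@6 c3@9, authorship ...1.2..3..
After op 4 (insert('u')): buffer="umbqudquwtqumj" (len 14), cursors c1@5 c2@8 c3@12, authorship ...11.22..33..
After op 5 (delete): buffer="umbqdqwtqmj" (len 11), cursors c1@4 c2@6 c3@9, authorship ...1.2..3..
Authorship (.=original, N=cursor N): . . . 1 . 2 . . 3 . .
Index 3: author = 1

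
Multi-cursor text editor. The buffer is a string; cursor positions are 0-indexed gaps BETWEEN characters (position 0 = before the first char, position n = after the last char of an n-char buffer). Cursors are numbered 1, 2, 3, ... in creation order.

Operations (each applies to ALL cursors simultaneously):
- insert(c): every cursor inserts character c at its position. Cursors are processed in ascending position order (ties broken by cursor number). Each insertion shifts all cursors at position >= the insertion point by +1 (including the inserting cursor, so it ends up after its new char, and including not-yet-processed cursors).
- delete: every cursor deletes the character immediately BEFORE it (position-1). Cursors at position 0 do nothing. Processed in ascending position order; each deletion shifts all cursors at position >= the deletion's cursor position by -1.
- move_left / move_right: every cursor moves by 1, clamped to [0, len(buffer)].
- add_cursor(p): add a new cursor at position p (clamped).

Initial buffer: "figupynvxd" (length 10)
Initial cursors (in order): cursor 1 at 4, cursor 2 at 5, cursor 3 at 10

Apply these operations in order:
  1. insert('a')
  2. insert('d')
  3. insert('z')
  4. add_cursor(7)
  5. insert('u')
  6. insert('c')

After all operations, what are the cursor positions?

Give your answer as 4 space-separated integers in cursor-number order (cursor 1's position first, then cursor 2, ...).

Answer: 11 17 27 11

Derivation:
After op 1 (insert('a')): buffer="figuapaynvxda" (len 13), cursors c1@5 c2@7 c3@13, authorship ....1.2.....3
After op 2 (insert('d')): buffer="figuadpadynvxdad" (len 16), cursors c1@6 c2@9 c3@16, authorship ....11.22.....33
After op 3 (insert('z')): buffer="figuadzpadzynvxdadz" (len 19), cursors c1@7 c2@11 c3@19, authorship ....111.222.....333
After op 4 (add_cursor(7)): buffer="figuadzpadzynvxdadz" (len 19), cursors c1@7 c4@7 c2@11 c3@19, authorship ....111.222.....333
After op 5 (insert('u')): buffer="figuadzuupadzuynvxdadzu" (len 23), cursors c1@9 c4@9 c2@14 c3@23, authorship ....11114.2222.....3333
After op 6 (insert('c')): buffer="figuadzuuccpadzucynvxdadzuc" (len 27), cursors c1@11 c4@11 c2@17 c3@27, authorship ....1111414.22222.....33333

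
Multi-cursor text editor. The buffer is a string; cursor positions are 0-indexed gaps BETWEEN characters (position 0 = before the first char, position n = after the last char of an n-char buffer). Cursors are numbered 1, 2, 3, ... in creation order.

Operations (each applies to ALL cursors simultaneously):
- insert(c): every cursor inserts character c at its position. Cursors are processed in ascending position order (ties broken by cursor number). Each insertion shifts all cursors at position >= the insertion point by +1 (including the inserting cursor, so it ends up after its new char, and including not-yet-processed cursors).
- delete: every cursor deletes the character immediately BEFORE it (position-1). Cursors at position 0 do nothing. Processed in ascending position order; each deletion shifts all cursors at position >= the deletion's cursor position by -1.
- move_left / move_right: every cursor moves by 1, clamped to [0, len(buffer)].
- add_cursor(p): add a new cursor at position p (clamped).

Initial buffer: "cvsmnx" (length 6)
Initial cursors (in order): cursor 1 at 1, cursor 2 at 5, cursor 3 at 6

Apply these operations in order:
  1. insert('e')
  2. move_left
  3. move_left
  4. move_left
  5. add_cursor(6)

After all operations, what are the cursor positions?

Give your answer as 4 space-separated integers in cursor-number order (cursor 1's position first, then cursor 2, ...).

Answer: 0 4 6 6

Derivation:
After op 1 (insert('e')): buffer="cevsmnexe" (len 9), cursors c1@2 c2@7 c3@9, authorship .1....2.3
After op 2 (move_left): buffer="cevsmnexe" (len 9), cursors c1@1 c2@6 c3@8, authorship .1....2.3
After op 3 (move_left): buffer="cevsmnexe" (len 9), cursors c1@0 c2@5 c3@7, authorship .1....2.3
After op 4 (move_left): buffer="cevsmnexe" (len 9), cursors c1@0 c2@4 c3@6, authorship .1....2.3
After op 5 (add_cursor(6)): buffer="cevsmnexe" (len 9), cursors c1@0 c2@4 c3@6 c4@6, authorship .1....2.3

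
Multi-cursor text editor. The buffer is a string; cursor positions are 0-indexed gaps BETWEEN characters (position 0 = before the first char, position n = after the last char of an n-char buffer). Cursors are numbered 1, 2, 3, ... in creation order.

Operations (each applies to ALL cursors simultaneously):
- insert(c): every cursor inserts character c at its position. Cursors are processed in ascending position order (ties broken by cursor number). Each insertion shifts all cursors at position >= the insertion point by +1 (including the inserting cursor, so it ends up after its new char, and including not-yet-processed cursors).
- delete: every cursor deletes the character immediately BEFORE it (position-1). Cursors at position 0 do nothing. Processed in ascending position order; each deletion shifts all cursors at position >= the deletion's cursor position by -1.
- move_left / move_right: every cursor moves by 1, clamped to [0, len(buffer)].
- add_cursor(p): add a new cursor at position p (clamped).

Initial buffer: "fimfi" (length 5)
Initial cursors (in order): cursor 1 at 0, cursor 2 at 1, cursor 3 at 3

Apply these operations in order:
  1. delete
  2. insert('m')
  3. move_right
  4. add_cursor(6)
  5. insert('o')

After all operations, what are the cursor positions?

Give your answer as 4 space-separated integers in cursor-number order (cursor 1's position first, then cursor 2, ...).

After op 1 (delete): buffer="ifi" (len 3), cursors c1@0 c2@0 c3@1, authorship ...
After op 2 (insert('m')): buffer="mmimfi" (len 6), cursors c1@2 c2@2 c3@4, authorship 12.3..
After op 3 (move_right): buffer="mmimfi" (len 6), cursors c1@3 c2@3 c3@5, authorship 12.3..
After op 4 (add_cursor(6)): buffer="mmimfi" (len 6), cursors c1@3 c2@3 c3@5 c4@6, authorship 12.3..
After op 5 (insert('o')): buffer="mmioomfoio" (len 10), cursors c1@5 c2@5 c3@8 c4@10, authorship 12.123.3.4

Answer: 5 5 8 10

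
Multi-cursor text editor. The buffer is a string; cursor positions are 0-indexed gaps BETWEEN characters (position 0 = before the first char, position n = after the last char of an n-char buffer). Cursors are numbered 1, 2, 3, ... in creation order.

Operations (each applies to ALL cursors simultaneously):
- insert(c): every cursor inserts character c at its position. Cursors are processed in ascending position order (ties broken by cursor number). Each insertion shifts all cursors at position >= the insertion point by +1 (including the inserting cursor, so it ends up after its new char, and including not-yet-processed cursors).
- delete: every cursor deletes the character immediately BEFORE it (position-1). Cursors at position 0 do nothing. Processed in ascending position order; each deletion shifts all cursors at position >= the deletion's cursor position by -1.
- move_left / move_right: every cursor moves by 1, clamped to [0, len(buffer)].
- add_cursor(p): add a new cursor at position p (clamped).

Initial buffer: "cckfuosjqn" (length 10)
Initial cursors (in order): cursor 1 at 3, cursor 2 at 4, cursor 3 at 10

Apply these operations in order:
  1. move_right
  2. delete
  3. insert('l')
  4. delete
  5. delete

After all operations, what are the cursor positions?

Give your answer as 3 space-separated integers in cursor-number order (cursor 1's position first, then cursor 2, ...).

Answer: 1 1 4

Derivation:
After op 1 (move_right): buffer="cckfuosjqn" (len 10), cursors c1@4 c2@5 c3@10, authorship ..........
After op 2 (delete): buffer="cckosjq" (len 7), cursors c1@3 c2@3 c3@7, authorship .......
After op 3 (insert('l')): buffer="cckllosjql" (len 10), cursors c1@5 c2@5 c3@10, authorship ...12....3
After op 4 (delete): buffer="cckosjq" (len 7), cursors c1@3 c2@3 c3@7, authorship .......
After op 5 (delete): buffer="cosj" (len 4), cursors c1@1 c2@1 c3@4, authorship ....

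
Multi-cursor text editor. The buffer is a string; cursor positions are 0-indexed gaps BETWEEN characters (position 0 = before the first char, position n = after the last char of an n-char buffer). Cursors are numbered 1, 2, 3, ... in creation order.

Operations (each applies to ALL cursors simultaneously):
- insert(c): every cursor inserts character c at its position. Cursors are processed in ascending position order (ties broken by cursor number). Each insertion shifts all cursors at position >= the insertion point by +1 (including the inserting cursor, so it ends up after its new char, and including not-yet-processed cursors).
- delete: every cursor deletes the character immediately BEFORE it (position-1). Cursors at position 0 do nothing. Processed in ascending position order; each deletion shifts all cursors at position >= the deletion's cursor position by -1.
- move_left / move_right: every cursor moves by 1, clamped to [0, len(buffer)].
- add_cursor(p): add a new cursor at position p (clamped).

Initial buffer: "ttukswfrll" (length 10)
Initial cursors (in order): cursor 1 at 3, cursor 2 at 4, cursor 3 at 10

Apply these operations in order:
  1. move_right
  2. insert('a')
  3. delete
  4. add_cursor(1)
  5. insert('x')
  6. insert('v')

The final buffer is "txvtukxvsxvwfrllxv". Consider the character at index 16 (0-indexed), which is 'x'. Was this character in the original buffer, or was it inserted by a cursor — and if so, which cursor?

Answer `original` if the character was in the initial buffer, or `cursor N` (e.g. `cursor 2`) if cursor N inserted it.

After op 1 (move_right): buffer="ttukswfrll" (len 10), cursors c1@4 c2@5 c3@10, authorship ..........
After op 2 (insert('a')): buffer="ttukasawfrlla" (len 13), cursors c1@5 c2@7 c3@13, authorship ....1.2.....3
After op 3 (delete): buffer="ttukswfrll" (len 10), cursors c1@4 c2@5 c3@10, authorship ..........
After op 4 (add_cursor(1)): buffer="ttukswfrll" (len 10), cursors c4@1 c1@4 c2@5 c3@10, authorship ..........
After op 5 (insert('x')): buffer="txtukxsxwfrllx" (len 14), cursors c4@2 c1@6 c2@8 c3@14, authorship .4...1.2.....3
After op 6 (insert('v')): buffer="txvtukxvsxvwfrllxv" (len 18), cursors c4@3 c1@8 c2@11 c3@18, authorship .44...11.22.....33
Authorship (.=original, N=cursor N): . 4 4 . . . 1 1 . 2 2 . . . . . 3 3
Index 16: author = 3

Answer: cursor 3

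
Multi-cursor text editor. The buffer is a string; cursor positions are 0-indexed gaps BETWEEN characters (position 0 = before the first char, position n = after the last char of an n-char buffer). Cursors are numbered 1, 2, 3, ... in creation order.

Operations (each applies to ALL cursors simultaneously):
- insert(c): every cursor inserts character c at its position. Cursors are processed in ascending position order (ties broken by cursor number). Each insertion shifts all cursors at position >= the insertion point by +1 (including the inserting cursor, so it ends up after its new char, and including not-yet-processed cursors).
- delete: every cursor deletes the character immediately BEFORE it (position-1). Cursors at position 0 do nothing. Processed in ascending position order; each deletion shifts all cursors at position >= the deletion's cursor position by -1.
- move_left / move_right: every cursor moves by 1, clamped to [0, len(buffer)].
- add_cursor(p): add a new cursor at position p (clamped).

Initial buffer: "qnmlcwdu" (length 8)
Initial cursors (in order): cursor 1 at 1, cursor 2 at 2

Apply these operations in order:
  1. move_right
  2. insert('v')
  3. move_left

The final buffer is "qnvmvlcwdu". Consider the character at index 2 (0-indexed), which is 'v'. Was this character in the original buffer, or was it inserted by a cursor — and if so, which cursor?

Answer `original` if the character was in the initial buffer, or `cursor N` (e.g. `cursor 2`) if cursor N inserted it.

After op 1 (move_right): buffer="qnmlcwdu" (len 8), cursors c1@2 c2@3, authorship ........
After op 2 (insert('v')): buffer="qnvmvlcwdu" (len 10), cursors c1@3 c2@5, authorship ..1.2.....
After op 3 (move_left): buffer="qnvmvlcwdu" (len 10), cursors c1@2 c2@4, authorship ..1.2.....
Authorship (.=original, N=cursor N): . . 1 . 2 . . . . .
Index 2: author = 1

Answer: cursor 1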